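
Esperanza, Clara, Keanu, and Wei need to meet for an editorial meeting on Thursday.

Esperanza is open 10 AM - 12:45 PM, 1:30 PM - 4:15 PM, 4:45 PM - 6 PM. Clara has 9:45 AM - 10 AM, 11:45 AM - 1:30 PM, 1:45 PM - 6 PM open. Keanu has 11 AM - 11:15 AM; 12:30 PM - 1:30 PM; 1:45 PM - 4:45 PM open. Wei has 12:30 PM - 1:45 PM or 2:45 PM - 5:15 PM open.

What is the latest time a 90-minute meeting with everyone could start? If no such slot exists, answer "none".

14:45

Esperanza ∩ Clara: 11:45-12:45, 13:45-16:15, 16:45-18:00.
Esperanza ∩ Clara ∩ Keanu: 12:30-12:45, 13:45-16:15.
Esperanza ∩ Clara ∩ Keanu ∩ Wei: 12:30-12:45, 14:45-16:15.
The last common window of at least 90 minutes is 14:45-16:15; a 90-minute meeting can start as late as 14:45 and still end by 16:15.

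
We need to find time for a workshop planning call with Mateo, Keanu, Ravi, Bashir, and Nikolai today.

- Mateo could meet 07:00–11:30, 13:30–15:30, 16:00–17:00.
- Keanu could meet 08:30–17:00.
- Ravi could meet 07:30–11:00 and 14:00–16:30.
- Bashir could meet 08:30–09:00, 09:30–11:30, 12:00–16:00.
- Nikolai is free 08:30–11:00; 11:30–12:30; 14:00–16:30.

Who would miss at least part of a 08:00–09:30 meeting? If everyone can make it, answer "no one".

Mateo: free for 08:00-09:30. Keanu: not fully free for 08:00-09:30. Ravi: free for 08:00-09:30. Bashir: not fully free for 08:00-09:30. Nikolai: not fully free for 08:00-09:30.

Bashir, Keanu, Nikolai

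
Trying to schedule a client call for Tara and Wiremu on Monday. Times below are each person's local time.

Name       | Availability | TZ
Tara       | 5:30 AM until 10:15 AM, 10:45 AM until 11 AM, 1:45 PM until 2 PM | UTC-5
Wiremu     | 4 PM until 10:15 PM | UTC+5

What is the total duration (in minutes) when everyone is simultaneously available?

Tara in UTC: 10:30-15:15, 15:45-16:00, 18:45-19:00 (add 5h to convert from UTC-5).
Wiremu in UTC: 11:00-17:15 (subtract 5h to convert from UTC+5).
Tara ∩ Wiremu: 11:00-15:15, 15:45-16:00.
Summing the common windows: 255 + 15 = 270 minutes.

270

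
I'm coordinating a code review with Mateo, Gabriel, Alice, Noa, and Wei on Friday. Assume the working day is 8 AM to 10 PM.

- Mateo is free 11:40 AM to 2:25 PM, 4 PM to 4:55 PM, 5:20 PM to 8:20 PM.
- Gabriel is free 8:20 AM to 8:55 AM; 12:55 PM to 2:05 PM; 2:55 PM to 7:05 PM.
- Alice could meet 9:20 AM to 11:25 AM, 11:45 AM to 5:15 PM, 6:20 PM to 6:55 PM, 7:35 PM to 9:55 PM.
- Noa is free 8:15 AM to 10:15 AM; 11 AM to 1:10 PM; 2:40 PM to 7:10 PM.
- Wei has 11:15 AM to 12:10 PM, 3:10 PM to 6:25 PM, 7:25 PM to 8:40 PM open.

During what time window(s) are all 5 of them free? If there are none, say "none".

Mateo ∩ Gabriel: 12:55-14:05, 16:00-16:55, 17:20-19:05.
Mateo ∩ Gabriel ∩ Alice: 12:55-14:05, 16:00-16:55, 18:20-18:55.
Mateo ∩ Gabriel ∩ Alice ∩ Noa: 12:55-13:10, 16:00-16:55, 18:20-18:55.
Mateo ∩ Gabriel ∩ Alice ∩ Noa ∩ Wei: 16:00-16:55, 18:20-18:25.
So the common availability across everyone is 16:00-16:55, 18:20-18:25.

16:00-16:55, 18:20-18:25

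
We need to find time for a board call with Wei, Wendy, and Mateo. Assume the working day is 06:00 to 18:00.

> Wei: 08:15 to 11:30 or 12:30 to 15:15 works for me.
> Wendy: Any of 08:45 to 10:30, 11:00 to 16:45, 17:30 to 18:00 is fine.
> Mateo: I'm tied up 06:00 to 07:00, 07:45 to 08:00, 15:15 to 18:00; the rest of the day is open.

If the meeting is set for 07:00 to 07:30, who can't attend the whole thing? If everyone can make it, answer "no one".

Wei free: 08:15-11:30, 12:30-15:15.
Wendy free: 08:45-10:30, 11:00-16:45, 17:30-18:00.
Mateo free: 07:00-07:45, 08:00-15:15 (invert busy blocks within the working day).
Wei: not fully free for 07:00-07:30. Wendy: not fully free for 07:00-07:30. Mateo: free for 07:00-07:30.

Wei, Wendy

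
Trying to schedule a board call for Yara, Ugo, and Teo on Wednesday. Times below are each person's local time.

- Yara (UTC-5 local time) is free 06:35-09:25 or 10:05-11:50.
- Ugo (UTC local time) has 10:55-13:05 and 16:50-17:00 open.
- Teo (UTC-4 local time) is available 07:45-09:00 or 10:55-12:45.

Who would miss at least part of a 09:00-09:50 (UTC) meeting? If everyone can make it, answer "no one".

Teo, Ugo, Yara

Yara in UTC: 11:35-14:25, 15:05-16:50 (add 5h to convert from UTC-5).
Ugo in UTC: 10:55-13:05, 16:50-17:00.
Teo in UTC: 11:45-13:00, 14:55-16:45 (add 4h to convert from UTC-4).
Yara: not fully free for 09:00-09:50. Ugo: not fully free for 09:00-09:50. Teo: not fully free for 09:00-09:50.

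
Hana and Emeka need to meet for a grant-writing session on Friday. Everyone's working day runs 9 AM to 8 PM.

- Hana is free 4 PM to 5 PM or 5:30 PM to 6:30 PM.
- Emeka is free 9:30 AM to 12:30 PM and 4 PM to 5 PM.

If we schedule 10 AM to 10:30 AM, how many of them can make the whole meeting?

1

Emeka can make the full 10:00-10:30 slot — that's 1.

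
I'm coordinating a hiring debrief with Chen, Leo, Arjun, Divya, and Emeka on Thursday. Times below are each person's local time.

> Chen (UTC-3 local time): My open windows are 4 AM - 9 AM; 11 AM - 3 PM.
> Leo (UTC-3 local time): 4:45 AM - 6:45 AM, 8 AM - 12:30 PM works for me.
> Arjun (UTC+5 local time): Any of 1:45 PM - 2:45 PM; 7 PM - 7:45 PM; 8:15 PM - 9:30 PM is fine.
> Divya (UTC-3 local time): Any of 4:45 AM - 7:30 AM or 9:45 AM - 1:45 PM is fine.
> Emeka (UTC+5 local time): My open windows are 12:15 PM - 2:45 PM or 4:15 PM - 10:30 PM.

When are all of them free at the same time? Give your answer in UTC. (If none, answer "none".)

08:45-09:45, 14:00-14:45, 15:15-15:30

Chen in UTC: 07:00-12:00, 14:00-18:00 (add 3h to convert from UTC-3).
Leo in UTC: 07:45-09:45, 11:00-15:30 (add 3h to convert from UTC-3).
Arjun in UTC: 08:45-09:45, 14:00-14:45, 15:15-16:30 (subtract 5h to convert from UTC+5).
Divya in UTC: 07:45-10:30, 12:45-16:45 (add 3h to convert from UTC-3).
Emeka in UTC: 07:15-09:45, 11:15-17:30 (subtract 5h to convert from UTC+5).
Chen ∩ Leo: 07:45-09:45, 11:00-12:00, 14:00-15:30.
Chen ∩ Leo ∩ Arjun: 08:45-09:45, 14:00-14:45, 15:15-15:30.
Chen ∩ Leo ∩ Arjun ∩ Divya: 08:45-09:45, 14:00-14:45, 15:15-15:30.
Chen ∩ Leo ∩ Arjun ∩ Divya ∩ Emeka: 08:45-09:45, 14:00-14:45, 15:15-15:30.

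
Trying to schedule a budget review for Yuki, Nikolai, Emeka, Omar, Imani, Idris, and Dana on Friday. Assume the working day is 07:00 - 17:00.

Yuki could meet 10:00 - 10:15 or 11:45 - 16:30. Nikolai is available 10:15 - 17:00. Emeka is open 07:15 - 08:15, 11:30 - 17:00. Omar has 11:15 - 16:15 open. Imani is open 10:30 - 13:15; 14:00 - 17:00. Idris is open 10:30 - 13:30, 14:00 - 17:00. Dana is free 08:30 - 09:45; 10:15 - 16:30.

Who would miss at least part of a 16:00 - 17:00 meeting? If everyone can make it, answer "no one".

Dana, Omar, Yuki

Yuki: not fully free for 16:00-17:00. Nikolai: free for 16:00-17:00. Emeka: free for 16:00-17:00. Omar: not fully free for 16:00-17:00. Imani: free for 16:00-17:00. Idris: free for 16:00-17:00. Dana: not fully free for 16:00-17:00.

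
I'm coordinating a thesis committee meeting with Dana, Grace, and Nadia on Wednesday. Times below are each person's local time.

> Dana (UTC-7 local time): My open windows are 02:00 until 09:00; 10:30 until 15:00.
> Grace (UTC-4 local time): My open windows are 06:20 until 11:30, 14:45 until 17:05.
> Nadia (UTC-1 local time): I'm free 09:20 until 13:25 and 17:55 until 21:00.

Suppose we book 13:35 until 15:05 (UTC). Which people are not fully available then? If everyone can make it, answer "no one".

Dana in UTC: 09:00-16:00, 17:30-22:00 (add 7h to convert from UTC-7).
Grace in UTC: 10:20-15:30, 18:45-21:05 (add 4h to convert from UTC-4).
Nadia in UTC: 10:20-14:25, 18:55-22:00 (add 1h to convert from UTC-1).
Dana: free for 13:35-15:05. Grace: free for 13:35-15:05. Nadia: not fully free for 13:35-15:05.

Nadia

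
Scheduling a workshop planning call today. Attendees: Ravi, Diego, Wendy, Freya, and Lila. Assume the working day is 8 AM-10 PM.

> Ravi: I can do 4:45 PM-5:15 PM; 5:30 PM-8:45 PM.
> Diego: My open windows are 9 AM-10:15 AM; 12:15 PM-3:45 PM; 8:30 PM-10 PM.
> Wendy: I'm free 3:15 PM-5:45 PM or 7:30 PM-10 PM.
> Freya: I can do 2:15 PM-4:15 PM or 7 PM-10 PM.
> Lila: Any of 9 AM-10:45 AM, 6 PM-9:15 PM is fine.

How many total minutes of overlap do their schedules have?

Ravi ∩ Diego: 20:30-20:45.
Ravi ∩ Diego ∩ Wendy: 20:30-20:45.
Ravi ∩ Diego ∩ Wendy ∩ Freya: 20:30-20:45.
Ravi ∩ Diego ∩ Wendy ∩ Freya ∩ Lila: 20:30-20:45.
That's a single block of 15 minutes.

15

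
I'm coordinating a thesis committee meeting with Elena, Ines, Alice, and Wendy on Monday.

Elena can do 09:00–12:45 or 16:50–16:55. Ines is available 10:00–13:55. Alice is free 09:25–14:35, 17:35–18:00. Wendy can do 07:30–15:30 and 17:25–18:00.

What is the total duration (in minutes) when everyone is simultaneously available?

Elena ∩ Ines: 10:00-12:45.
Elena ∩ Ines ∩ Alice: 10:00-12:45.
Elena ∩ Ines ∩ Alice ∩ Wendy: 10:00-12:45.
That's a single block of 165 minutes.

165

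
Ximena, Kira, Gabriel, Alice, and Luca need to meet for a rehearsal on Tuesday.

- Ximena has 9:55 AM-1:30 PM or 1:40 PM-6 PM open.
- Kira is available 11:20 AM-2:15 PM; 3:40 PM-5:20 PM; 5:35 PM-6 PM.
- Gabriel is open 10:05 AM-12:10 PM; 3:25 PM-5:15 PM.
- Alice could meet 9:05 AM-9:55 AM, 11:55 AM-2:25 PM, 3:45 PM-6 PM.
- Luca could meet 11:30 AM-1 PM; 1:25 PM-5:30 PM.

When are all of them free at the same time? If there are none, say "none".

11:55-12:10, 15:45-17:15

Ximena ∩ Kira: 11:20-13:30, 13:40-14:15, 15:40-17:20, 17:35-18:00.
Ximena ∩ Kira ∩ Gabriel: 11:20-12:10, 15:40-17:15.
Ximena ∩ Kira ∩ Gabriel ∩ Alice: 11:55-12:10, 15:45-17:15.
Ximena ∩ Kira ∩ Gabriel ∩ Alice ∩ Luca: 11:55-12:10, 15:45-17:15.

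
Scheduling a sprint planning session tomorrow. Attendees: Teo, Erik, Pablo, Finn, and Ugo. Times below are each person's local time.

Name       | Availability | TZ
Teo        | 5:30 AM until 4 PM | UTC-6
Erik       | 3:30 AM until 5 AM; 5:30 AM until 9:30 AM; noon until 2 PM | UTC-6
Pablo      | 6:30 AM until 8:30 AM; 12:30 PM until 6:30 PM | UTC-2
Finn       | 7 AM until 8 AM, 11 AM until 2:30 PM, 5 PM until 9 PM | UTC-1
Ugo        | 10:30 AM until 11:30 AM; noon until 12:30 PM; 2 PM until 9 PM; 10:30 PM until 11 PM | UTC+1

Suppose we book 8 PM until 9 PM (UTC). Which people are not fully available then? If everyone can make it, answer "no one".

Erik, Pablo, Ugo

Teo in UTC: 11:30-22:00 (add 6h to convert from UTC-6).
Erik in UTC: 09:30-11:00, 11:30-15:30, 18:00-20:00 (add 6h to convert from UTC-6).
Pablo in UTC: 08:30-10:30, 14:30-20:30 (add 2h to convert from UTC-2).
Finn in UTC: 08:00-09:00, 12:00-15:30, 18:00-22:00 (add 1h to convert from UTC-1).
Ugo in UTC: 09:30-10:30, 11:00-11:30, 13:00-20:00, 21:30-22:00 (subtract 1h to convert from UTC+1).
Teo: free for 20:00-21:00. Erik: not fully free for 20:00-21:00. Pablo: not fully free for 20:00-21:00. Finn: free for 20:00-21:00. Ugo: not fully free for 20:00-21:00.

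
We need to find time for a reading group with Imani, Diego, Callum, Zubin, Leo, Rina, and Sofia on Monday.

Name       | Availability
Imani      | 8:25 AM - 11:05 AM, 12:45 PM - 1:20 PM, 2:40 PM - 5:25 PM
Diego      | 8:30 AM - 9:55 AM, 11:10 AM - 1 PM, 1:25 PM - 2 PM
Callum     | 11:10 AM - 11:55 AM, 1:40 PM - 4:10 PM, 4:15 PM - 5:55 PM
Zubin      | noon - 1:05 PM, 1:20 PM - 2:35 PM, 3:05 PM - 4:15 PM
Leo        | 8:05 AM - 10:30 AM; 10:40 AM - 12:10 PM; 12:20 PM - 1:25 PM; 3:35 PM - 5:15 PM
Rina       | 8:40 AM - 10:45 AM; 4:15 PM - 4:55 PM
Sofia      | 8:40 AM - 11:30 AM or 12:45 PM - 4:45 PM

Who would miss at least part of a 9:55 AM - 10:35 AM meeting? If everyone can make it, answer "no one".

Callum, Diego, Leo, Zubin

Imani: free for 09:55-10:35. Diego: not fully free for 09:55-10:35. Callum: not fully free for 09:55-10:35. Zubin: not fully free for 09:55-10:35. Leo: not fully free for 09:55-10:35. Rina: free for 09:55-10:35. Sofia: free for 09:55-10:35.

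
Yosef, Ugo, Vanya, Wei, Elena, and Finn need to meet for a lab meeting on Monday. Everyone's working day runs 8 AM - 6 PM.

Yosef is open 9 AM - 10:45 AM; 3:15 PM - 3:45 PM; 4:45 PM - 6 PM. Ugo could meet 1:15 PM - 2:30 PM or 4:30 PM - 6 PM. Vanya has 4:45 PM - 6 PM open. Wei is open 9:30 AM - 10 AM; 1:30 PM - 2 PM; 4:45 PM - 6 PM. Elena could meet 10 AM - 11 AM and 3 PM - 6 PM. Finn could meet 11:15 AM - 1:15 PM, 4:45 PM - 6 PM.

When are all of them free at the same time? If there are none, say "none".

Yosef ∩ Ugo: 16:45-18:00.
Yosef ∩ Ugo ∩ Vanya: 16:45-18:00.
Yosef ∩ Ugo ∩ Vanya ∩ Wei: 16:45-18:00.
Yosef ∩ Ugo ∩ Vanya ∩ Wei ∩ Elena: 16:45-18:00.
Yosef ∩ Ugo ∩ Vanya ∩ Wei ∩ Elena ∩ Finn: 16:45-18:00.
So the common availability across everyone is 16:45-18:00.

16:45-18:00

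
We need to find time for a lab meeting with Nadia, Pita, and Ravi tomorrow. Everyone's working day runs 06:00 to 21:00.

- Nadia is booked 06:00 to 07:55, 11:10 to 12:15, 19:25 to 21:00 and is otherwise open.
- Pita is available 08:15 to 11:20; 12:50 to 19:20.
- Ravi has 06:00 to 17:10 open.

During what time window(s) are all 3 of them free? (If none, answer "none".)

Nadia free: 07:55-11:10, 12:15-19:25 (invert busy blocks within the working day).
Pita free: 08:15-11:20, 12:50-19:20.
Ravi free: 06:00-17:10.
Nadia ∩ Pita: 08:15-11:10, 12:50-19:20.
Nadia ∩ Pita ∩ Ravi: 08:15-11:10, 12:50-17:10.

08:15-11:10, 12:50-17:10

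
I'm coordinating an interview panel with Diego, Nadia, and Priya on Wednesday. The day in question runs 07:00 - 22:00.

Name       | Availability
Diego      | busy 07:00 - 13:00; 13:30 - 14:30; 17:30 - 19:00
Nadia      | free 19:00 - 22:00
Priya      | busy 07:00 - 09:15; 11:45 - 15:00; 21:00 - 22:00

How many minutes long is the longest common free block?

Diego free: 13:00-13:30, 14:30-17:30, 19:00-22:00 (invert busy blocks within the working day).
Nadia free: 19:00-22:00.
Priya free: 09:15-11:45, 15:00-21:00 (invert busy blocks within the working day).
Diego ∩ Nadia: 19:00-22:00.
Diego ∩ Nadia ∩ Priya: 19:00-21:00.
Those are the intersection windows.
The longest is 19:00-21:00 at 120 minutes.

120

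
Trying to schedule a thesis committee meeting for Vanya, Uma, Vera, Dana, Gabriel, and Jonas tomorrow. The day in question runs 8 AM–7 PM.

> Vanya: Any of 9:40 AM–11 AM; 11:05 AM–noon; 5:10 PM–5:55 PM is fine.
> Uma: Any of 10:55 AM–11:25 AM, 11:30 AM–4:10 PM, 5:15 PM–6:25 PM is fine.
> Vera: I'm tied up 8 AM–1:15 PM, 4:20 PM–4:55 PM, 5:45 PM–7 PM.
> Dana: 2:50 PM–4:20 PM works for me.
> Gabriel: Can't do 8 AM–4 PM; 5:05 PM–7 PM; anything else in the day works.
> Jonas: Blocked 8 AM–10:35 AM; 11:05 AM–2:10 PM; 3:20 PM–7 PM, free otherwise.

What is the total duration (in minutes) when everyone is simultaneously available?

Vanya free: 09:40-11:00, 11:05-12:00, 17:10-17:55.
Uma free: 10:55-11:25, 11:30-16:10, 17:15-18:25.
Vera free: 13:15-16:20, 16:55-17:45 (invert busy blocks within the working day).
Dana free: 14:50-16:20.
Gabriel free: 16:00-17:05 (invert busy blocks within the working day).
Jonas free: 10:35-11:05, 14:10-15:20 (invert busy blocks within the working day).
Vanya ∩ Uma: 10:55-11:00, 11:05-11:25, 11:30-12:00, 17:15-17:55.
Vanya ∩ Uma ∩ Vera: 17:15-17:45.
Vanya ∩ Uma ∩ Vera ∩ Dana: ∅.
Vanya ∩ Uma ∩ Vera ∩ Dana ∩ Gabriel: ∅.
Vanya ∩ Uma ∩ Vera ∩ Dana ∩ Gabriel ∩ Jonas: ∅.
There is no time when everyone is free.
There is no common window, so the total is 0 minutes.

0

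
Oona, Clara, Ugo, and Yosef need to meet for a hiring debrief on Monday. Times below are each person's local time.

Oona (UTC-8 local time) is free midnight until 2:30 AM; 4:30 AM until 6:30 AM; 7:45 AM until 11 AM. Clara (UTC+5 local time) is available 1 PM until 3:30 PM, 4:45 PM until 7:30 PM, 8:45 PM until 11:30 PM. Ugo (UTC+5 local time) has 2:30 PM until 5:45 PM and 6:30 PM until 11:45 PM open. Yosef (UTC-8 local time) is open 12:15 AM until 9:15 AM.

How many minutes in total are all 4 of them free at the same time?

225

Oona in UTC: 08:00-10:30, 12:30-14:30, 15:45-19:00 (add 8h to convert from UTC-8).
Clara in UTC: 08:00-10:30, 11:45-14:30, 15:45-18:30 (subtract 5h to convert from UTC+5).
Ugo in UTC: 09:30-12:45, 13:30-18:45 (subtract 5h to convert from UTC+5).
Yosef in UTC: 08:15-17:15 (add 8h to convert from UTC-8).
Oona ∩ Clara: 08:00-10:30, 12:30-14:30, 15:45-18:30.
Oona ∩ Clara ∩ Ugo: 09:30-10:30, 12:30-12:45, 13:30-14:30, 15:45-18:30.
Oona ∩ Clara ∩ Ugo ∩ Yosef: 09:30-10:30, 12:30-12:45, 13:30-14:30, 15:45-17:15.
Summing the common windows: 60 + 15 + 60 + 90 = 225 minutes.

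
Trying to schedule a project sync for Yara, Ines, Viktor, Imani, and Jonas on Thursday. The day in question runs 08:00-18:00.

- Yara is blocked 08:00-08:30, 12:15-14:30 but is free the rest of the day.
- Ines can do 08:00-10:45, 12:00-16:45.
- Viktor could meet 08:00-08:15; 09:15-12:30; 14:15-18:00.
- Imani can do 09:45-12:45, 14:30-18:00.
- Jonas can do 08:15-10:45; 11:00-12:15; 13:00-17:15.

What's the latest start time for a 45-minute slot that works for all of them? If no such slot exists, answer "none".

Yara free: 08:30-12:15, 14:30-18:00 (invert busy blocks within the working day).
Ines free: 08:00-10:45, 12:00-16:45.
Viktor free: 08:00-08:15, 09:15-12:30, 14:15-18:00.
Imani free: 09:45-12:45, 14:30-18:00.
Jonas free: 08:15-10:45, 11:00-12:15, 13:00-17:15.
Yara ∩ Ines: 08:30-10:45, 12:00-12:15, 14:30-16:45.
Yara ∩ Ines ∩ Viktor: 09:15-10:45, 12:00-12:15, 14:30-16:45.
Yara ∩ Ines ∩ Viktor ∩ Imani: 09:45-10:45, 12:00-12:15, 14:30-16:45.
Yara ∩ Ines ∩ Viktor ∩ Imani ∩ Jonas: 09:45-10:45, 12:00-12:15, 14:30-16:45.
The last common window of at least 45 minutes is 14:30-16:45; a 45-minute meeting can start as late as 16:00 and still end by 16:45.

16:00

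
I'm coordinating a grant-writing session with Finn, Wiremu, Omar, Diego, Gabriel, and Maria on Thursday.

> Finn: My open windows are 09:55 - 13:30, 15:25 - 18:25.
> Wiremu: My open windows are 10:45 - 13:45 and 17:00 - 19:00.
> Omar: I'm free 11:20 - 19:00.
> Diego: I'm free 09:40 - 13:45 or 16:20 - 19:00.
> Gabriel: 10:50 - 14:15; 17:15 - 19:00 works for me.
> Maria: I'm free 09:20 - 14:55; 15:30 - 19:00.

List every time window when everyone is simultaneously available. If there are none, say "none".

Finn ∩ Wiremu: 10:45-13:30, 17:00-18:25.
Finn ∩ Wiremu ∩ Omar: 11:20-13:30, 17:00-18:25.
Finn ∩ Wiremu ∩ Omar ∩ Diego: 11:20-13:30, 17:00-18:25.
Finn ∩ Wiremu ∩ Omar ∩ Diego ∩ Gabriel: 11:20-13:30, 17:15-18:25.
Finn ∩ Wiremu ∩ Omar ∩ Diego ∩ Gabriel ∩ Maria: 11:20-13:30, 17:15-18:25.

11:20-13:30, 17:15-18:25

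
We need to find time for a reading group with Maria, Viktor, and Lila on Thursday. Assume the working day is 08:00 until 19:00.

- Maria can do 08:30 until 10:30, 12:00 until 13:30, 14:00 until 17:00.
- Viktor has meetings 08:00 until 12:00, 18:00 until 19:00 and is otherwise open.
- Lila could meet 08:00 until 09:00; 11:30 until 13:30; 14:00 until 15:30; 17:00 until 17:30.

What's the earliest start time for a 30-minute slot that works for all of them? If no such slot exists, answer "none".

Maria free: 08:30-10:30, 12:00-13:30, 14:00-17:00.
Viktor free: 12:00-18:00 (invert busy blocks within the working day).
Lila free: 08:00-09:00, 11:30-13:30, 14:00-15:30, 17:00-17:30.
Maria ∩ Viktor: 12:00-13:30, 14:00-17:00.
Maria ∩ Viktor ∩ Lila: 12:00-13:30, 14:00-15:30.
Those are the intersection windows.
The first common window of at least 30 minutes is 12:00-13:30, so the earliest start is 12:00.

12:00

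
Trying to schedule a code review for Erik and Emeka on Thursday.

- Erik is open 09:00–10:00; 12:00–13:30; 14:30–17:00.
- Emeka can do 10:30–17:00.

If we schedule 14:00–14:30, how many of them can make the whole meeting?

1

Emeka can make the full 14:00-14:30 slot — that's 1.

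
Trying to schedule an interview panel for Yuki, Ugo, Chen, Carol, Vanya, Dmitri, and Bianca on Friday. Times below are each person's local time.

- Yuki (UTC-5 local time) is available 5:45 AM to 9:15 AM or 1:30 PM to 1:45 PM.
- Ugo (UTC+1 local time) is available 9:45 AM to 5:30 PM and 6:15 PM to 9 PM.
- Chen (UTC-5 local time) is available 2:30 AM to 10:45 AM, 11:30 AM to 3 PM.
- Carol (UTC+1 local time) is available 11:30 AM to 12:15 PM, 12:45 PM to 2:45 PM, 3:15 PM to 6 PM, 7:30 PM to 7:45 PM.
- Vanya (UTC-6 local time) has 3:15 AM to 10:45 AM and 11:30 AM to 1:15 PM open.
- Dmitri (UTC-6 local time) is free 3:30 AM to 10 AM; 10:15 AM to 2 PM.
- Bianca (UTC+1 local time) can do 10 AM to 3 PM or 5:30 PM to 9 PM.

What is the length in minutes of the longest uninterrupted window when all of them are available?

Yuki in UTC: 10:45-14:15, 18:30-18:45 (add 5h to convert from UTC-5).
Ugo in UTC: 08:45-16:30, 17:15-20:00 (subtract 1h to convert from UTC+1).
Chen in UTC: 07:30-15:45, 16:30-20:00 (add 5h to convert from UTC-5).
Carol in UTC: 10:30-11:15, 11:45-13:45, 14:15-17:00, 18:30-18:45 (subtract 1h to convert from UTC+1).
Vanya in UTC: 09:15-16:45, 17:30-19:15 (add 6h to convert from UTC-6).
Dmitri in UTC: 09:30-16:00, 16:15-20:00 (add 6h to convert from UTC-6).
Bianca in UTC: 09:00-14:00, 16:30-20:00 (subtract 1h to convert from UTC+1).
Yuki ∩ Ugo: 10:45-14:15, 18:30-18:45.
Yuki ∩ Ugo ∩ Chen: 10:45-14:15, 18:30-18:45.
Yuki ∩ Ugo ∩ Chen ∩ Carol: 10:45-11:15, 11:45-13:45, 18:30-18:45.
Yuki ∩ Ugo ∩ Chen ∩ Carol ∩ Vanya: 10:45-11:15, 11:45-13:45, 18:30-18:45.
Yuki ∩ Ugo ∩ Chen ∩ Carol ∩ Vanya ∩ Dmitri: 10:45-11:15, 11:45-13:45, 18:30-18:45.
Yuki ∩ Ugo ∩ Chen ∩ Carol ∩ Vanya ∩ Dmitri ∩ Bianca: 10:45-11:15, 11:45-13:45, 18:30-18:45.
Those are the intersection windows.
The longest is 11:45-13:45 at 120 minutes.

120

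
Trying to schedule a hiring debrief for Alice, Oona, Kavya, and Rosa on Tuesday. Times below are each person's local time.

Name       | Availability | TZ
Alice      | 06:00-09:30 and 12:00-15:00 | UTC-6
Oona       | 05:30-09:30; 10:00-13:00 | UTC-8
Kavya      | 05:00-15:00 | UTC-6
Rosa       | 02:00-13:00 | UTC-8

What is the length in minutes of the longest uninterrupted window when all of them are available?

Alice in UTC: 12:00-15:30, 18:00-21:00 (add 6h to convert from UTC-6).
Oona in UTC: 13:30-17:30, 18:00-21:00 (add 8h to convert from UTC-8).
Kavya in UTC: 11:00-21:00 (add 6h to convert from UTC-6).
Rosa in UTC: 10:00-21:00 (add 8h to convert from UTC-8).
Alice ∩ Oona: 13:30-15:30, 18:00-21:00.
Alice ∩ Oona ∩ Kavya: 13:30-15:30, 18:00-21:00.
Alice ∩ Oona ∩ Kavya ∩ Rosa: 13:30-15:30, 18:00-21:00.
Those are the intersection windows.
The longest is 18:00-21:00 at 180 minutes.

180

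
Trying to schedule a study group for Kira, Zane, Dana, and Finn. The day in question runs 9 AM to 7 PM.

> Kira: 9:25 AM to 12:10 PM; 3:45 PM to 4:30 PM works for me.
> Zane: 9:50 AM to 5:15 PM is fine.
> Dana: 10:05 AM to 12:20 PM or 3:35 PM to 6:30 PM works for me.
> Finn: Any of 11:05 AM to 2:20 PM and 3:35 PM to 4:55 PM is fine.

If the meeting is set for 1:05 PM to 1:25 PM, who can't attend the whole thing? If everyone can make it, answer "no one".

Dana, Kira

Kira: not fully free for 13:05-13:25. Zane: free for 13:05-13:25. Dana: not fully free for 13:05-13:25. Finn: free for 13:05-13:25.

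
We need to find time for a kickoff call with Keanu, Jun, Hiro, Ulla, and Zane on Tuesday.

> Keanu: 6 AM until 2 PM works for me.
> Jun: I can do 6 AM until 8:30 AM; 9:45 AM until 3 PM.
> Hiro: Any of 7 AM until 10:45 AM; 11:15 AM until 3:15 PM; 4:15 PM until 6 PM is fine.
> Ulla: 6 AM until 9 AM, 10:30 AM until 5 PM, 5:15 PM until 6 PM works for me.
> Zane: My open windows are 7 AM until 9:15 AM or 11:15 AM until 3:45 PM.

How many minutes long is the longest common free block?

165

Keanu ∩ Jun: 06:00-08:30, 09:45-14:00.
Keanu ∩ Jun ∩ Hiro: 07:00-08:30, 09:45-10:45, 11:15-14:00.
Keanu ∩ Jun ∩ Hiro ∩ Ulla: 07:00-08:30, 10:30-10:45, 11:15-14:00.
Keanu ∩ Jun ∩ Hiro ∩ Ulla ∩ Zane: 07:00-08:30, 11:15-14:00.
The longest is 11:15-14:00 at 165 minutes.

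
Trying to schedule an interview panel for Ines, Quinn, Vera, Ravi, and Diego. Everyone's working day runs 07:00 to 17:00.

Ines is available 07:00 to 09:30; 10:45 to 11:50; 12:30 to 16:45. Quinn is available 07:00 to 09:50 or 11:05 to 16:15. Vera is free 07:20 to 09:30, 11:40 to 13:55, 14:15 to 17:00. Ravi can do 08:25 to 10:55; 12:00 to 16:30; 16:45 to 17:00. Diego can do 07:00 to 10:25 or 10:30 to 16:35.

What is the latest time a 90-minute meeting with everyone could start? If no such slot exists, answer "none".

Ines ∩ Quinn: 07:00-09:30, 11:05-11:50, 12:30-16:15.
Ines ∩ Quinn ∩ Vera: 07:20-09:30, 11:40-11:50, 12:30-13:55, 14:15-16:15.
Ines ∩ Quinn ∩ Vera ∩ Ravi: 08:25-09:30, 12:30-13:55, 14:15-16:15.
Ines ∩ Quinn ∩ Vera ∩ Ravi ∩ Diego: 08:25-09:30, 12:30-13:55, 14:15-16:15.
The last common window of at least 90 minutes is 14:15-16:15; a 90-minute meeting can start as late as 14:45 and still end by 16:15.

14:45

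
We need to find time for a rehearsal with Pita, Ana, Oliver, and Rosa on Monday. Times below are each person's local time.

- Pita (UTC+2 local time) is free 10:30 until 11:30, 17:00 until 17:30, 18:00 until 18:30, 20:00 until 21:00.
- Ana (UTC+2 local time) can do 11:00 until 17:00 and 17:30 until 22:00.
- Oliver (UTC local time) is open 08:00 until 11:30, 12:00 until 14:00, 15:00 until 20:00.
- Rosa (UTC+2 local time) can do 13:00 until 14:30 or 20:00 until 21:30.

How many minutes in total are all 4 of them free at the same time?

Pita in UTC: 08:30-09:30, 15:00-15:30, 16:00-16:30, 18:00-19:00 (subtract 2h to convert from UTC+2).
Ana in UTC: 09:00-15:00, 15:30-20:00 (subtract 2h to convert from UTC+2).
Oliver in UTC: 08:00-11:30, 12:00-14:00, 15:00-20:00.
Rosa in UTC: 11:00-12:30, 18:00-19:30 (subtract 2h to convert from UTC+2).
Pita ∩ Ana: 09:00-09:30, 16:00-16:30, 18:00-19:00.
Pita ∩ Ana ∩ Oliver: 09:00-09:30, 16:00-16:30, 18:00-19:00.
Pita ∩ Ana ∩ Oliver ∩ Rosa: 18:00-19:00.
That's a single block of 60 minutes.

60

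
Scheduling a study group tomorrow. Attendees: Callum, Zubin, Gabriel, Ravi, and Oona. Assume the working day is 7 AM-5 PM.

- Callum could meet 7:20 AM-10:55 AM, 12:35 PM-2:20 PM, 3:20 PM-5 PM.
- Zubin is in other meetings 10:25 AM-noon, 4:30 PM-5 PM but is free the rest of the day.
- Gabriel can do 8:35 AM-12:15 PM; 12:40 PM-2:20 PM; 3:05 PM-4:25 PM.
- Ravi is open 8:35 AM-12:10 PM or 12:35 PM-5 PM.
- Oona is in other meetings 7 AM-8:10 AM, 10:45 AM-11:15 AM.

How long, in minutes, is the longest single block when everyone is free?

Callum free: 07:20-10:55, 12:35-14:20, 15:20-17:00.
Zubin free: 07:00-10:25, 12:00-16:30 (invert busy blocks within the working day).
Gabriel free: 08:35-12:15, 12:40-14:20, 15:05-16:25.
Ravi free: 08:35-12:10, 12:35-17:00.
Oona free: 08:10-10:45, 11:15-17:00 (invert busy blocks within the working day).
Callum ∩ Zubin: 07:20-10:25, 12:35-14:20, 15:20-16:30.
Callum ∩ Zubin ∩ Gabriel: 08:35-10:25, 12:40-14:20, 15:20-16:25.
Callum ∩ Zubin ∩ Gabriel ∩ Ravi: 08:35-10:25, 12:40-14:20, 15:20-16:25.
Callum ∩ Zubin ∩ Gabriel ∩ Ravi ∩ Oona: 08:35-10:25, 12:40-14:20, 15:20-16:25.
The longest is 08:35-10:25 at 110 minutes.

110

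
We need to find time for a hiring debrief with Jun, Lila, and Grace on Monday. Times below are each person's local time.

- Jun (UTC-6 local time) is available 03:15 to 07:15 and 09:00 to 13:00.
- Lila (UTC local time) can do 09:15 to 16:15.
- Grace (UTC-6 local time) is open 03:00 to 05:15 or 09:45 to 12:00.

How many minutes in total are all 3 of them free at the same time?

150

Jun in UTC: 09:15-13:15, 15:00-19:00 (add 6h to convert from UTC-6).
Lila in UTC: 09:15-16:15.
Grace in UTC: 09:00-11:15, 15:45-18:00 (add 6h to convert from UTC-6).
Jun ∩ Lila: 09:15-13:15, 15:00-16:15.
Jun ∩ Lila ∩ Grace: 09:15-11:15, 15:45-16:15.
Those are the intersection windows.
Summing the common windows: 120 + 30 = 150 minutes.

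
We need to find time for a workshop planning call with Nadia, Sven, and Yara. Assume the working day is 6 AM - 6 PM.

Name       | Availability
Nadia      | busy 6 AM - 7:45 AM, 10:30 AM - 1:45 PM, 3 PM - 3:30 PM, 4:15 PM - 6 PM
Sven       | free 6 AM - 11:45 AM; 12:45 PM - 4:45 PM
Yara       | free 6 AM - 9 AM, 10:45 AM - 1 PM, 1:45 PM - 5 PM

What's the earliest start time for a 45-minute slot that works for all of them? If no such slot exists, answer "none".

07:45

Nadia free: 07:45-10:30, 13:45-15:00, 15:30-16:15 (invert busy blocks within the working day).
Sven free: 06:00-11:45, 12:45-16:45.
Yara free: 06:00-09:00, 10:45-13:00, 13:45-17:00.
Nadia ∩ Sven: 07:45-10:30, 13:45-15:00, 15:30-16:15.
Nadia ∩ Sven ∩ Yara: 07:45-09:00, 13:45-15:00, 15:30-16:15.
Those are the intersection windows.
The first common window of at least 45 minutes is 07:45-09:00, so the earliest start is 07:45.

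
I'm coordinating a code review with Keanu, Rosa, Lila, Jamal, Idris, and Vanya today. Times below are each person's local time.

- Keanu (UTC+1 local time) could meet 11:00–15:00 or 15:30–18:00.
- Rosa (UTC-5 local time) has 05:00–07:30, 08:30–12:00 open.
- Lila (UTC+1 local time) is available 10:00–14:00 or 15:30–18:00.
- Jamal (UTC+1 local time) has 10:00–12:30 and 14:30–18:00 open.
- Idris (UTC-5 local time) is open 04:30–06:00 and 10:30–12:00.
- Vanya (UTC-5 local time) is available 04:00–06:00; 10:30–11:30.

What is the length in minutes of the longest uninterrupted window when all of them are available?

60

Keanu in UTC: 10:00-14:00, 14:30-17:00 (subtract 1h to convert from UTC+1).
Rosa in UTC: 10:00-12:30, 13:30-17:00 (add 5h to convert from UTC-5).
Lila in UTC: 09:00-13:00, 14:30-17:00 (subtract 1h to convert from UTC+1).
Jamal in UTC: 09:00-11:30, 13:30-17:00 (subtract 1h to convert from UTC+1).
Idris in UTC: 09:30-11:00, 15:30-17:00 (add 5h to convert from UTC-5).
Vanya in UTC: 09:00-11:00, 15:30-16:30 (add 5h to convert from UTC-5).
Keanu ∩ Rosa: 10:00-12:30, 13:30-14:00, 14:30-17:00.
Keanu ∩ Rosa ∩ Lila: 10:00-12:30, 14:30-17:00.
Keanu ∩ Rosa ∩ Lila ∩ Jamal: 10:00-11:30, 14:30-17:00.
Keanu ∩ Rosa ∩ Lila ∩ Jamal ∩ Idris: 10:00-11:00, 15:30-17:00.
Keanu ∩ Rosa ∩ Lila ∩ Jamal ∩ Idris ∩ Vanya: 10:00-11:00, 15:30-16:30.
The longest is 10:00-11:00 at 60 minutes.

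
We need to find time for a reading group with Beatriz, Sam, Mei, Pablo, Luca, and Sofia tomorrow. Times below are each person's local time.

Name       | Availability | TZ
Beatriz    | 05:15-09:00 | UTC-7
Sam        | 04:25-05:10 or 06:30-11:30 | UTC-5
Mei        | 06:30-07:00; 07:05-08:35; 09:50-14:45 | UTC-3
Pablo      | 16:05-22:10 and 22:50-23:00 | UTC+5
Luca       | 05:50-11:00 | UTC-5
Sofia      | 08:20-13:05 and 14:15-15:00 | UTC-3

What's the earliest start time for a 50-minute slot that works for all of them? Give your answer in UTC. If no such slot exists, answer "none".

Beatriz in UTC: 12:15-16:00 (add 7h to convert from UTC-7).
Sam in UTC: 09:25-10:10, 11:30-16:30 (add 5h to convert from UTC-5).
Mei in UTC: 09:30-10:00, 10:05-11:35, 12:50-17:45 (add 3h to convert from UTC-3).
Pablo in UTC: 11:05-17:10, 17:50-18:00 (subtract 5h to convert from UTC+5).
Luca in UTC: 10:50-16:00 (add 5h to convert from UTC-5).
Sofia in UTC: 11:20-16:05, 17:15-18:00 (add 3h to convert from UTC-3).
Beatriz ∩ Sam: 12:15-16:00.
Beatriz ∩ Sam ∩ Mei: 12:50-16:00.
Beatriz ∩ Sam ∩ Mei ∩ Pablo: 12:50-16:00.
Beatriz ∩ Sam ∩ Mei ∩ Pablo ∩ Luca: 12:50-16:00.
Beatriz ∩ Sam ∩ Mei ∩ Pablo ∩ Luca ∩ Sofia: 12:50-16:00.
The first common window of at least 50 minutes is 12:50-16:00, so the earliest start is 12:50.

12:50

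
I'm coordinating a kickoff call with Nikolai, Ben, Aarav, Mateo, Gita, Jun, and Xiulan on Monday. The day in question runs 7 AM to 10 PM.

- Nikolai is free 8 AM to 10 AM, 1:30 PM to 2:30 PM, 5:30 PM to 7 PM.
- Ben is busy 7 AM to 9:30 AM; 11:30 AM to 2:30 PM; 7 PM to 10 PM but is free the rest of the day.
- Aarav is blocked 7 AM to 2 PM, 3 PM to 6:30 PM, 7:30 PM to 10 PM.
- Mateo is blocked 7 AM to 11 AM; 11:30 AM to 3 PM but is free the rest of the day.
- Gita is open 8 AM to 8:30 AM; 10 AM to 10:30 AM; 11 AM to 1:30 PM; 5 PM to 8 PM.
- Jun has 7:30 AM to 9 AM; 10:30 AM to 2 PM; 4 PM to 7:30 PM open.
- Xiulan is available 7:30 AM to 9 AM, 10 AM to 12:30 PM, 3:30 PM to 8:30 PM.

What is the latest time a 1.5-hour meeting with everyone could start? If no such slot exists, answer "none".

Nikolai free: 08:00-10:00, 13:30-14:30, 17:30-19:00.
Ben free: 09:30-11:30, 14:30-19:00 (invert busy blocks within the working day).
Aarav free: 14:00-15:00, 18:30-19:30 (invert busy blocks within the working day).
Mateo free: 11:00-11:30, 15:00-22:00 (invert busy blocks within the working day).
Gita free: 08:00-08:30, 10:00-10:30, 11:00-13:30, 17:00-20:00.
Jun free: 07:30-09:00, 10:30-14:00, 16:00-19:30.
Xiulan free: 07:30-09:00, 10:00-12:30, 15:30-20:30.
Nikolai ∩ Ben: 09:30-10:00, 17:30-19:00.
Nikolai ∩ Ben ∩ Aarav: 18:30-19:00.
Nikolai ∩ Ben ∩ Aarav ∩ Mateo: 18:30-19:00.
Nikolai ∩ Ben ∩ Aarav ∩ Mateo ∩ Gita: 18:30-19:00.
Nikolai ∩ Ben ∩ Aarav ∩ Mateo ∩ Gita ∩ Jun: 18:30-19:00.
Nikolai ∩ Ben ∩ Aarav ∩ Mateo ∩ Gita ∩ Jun ∩ Xiulan: 18:30-19:00.
No common window is at least 90 minutes long.

none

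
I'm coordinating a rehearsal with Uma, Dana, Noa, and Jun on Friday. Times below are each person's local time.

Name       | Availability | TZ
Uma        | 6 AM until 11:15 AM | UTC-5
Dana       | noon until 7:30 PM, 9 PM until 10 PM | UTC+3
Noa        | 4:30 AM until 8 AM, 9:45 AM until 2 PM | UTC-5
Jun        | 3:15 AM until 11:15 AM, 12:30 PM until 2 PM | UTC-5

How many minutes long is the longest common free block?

120

Uma in UTC: 11:00-16:15 (add 5h to convert from UTC-5).
Dana in UTC: 09:00-16:30, 18:00-19:00 (subtract 3h to convert from UTC+3).
Noa in UTC: 09:30-13:00, 14:45-19:00 (add 5h to convert from UTC-5).
Jun in UTC: 08:15-16:15, 17:30-19:00 (add 5h to convert from UTC-5).
Uma ∩ Dana: 11:00-16:15.
Uma ∩ Dana ∩ Noa: 11:00-13:00, 14:45-16:15.
Uma ∩ Dana ∩ Noa ∩ Jun: 11:00-13:00, 14:45-16:15.
The longest is 11:00-13:00 at 120 minutes.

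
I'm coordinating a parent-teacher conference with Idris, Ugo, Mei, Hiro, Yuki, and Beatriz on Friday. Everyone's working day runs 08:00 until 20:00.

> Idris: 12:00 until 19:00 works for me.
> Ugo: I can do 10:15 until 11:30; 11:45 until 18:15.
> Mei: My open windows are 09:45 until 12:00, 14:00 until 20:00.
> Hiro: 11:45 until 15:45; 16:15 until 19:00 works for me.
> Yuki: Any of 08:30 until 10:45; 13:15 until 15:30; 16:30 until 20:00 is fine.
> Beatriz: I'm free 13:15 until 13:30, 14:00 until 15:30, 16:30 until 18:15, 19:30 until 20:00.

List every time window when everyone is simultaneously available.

14:00-15:30, 16:30-18:15

Idris ∩ Ugo: 12:00-18:15.
Idris ∩ Ugo ∩ Mei: 14:00-18:15.
Idris ∩ Ugo ∩ Mei ∩ Hiro: 14:00-15:45, 16:15-18:15.
Idris ∩ Ugo ∩ Mei ∩ Hiro ∩ Yuki: 14:00-15:30, 16:30-18:15.
Idris ∩ Ugo ∩ Mei ∩ Hiro ∩ Yuki ∩ Beatriz: 14:00-15:30, 16:30-18:15.
So the common availability across everyone is 14:00-15:30, 16:30-18:15.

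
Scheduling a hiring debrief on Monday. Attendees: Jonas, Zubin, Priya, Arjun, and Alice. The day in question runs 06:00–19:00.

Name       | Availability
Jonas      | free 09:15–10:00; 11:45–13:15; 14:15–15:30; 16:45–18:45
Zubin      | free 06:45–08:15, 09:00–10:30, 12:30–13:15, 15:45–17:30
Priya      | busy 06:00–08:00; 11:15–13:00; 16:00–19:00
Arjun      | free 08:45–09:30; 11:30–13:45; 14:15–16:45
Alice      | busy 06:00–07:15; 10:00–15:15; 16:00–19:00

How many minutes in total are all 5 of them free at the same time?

Jonas free: 09:15-10:00, 11:45-13:15, 14:15-15:30, 16:45-18:45.
Zubin free: 06:45-08:15, 09:00-10:30, 12:30-13:15, 15:45-17:30.
Priya free: 08:00-11:15, 13:00-16:00 (invert busy blocks within the working day).
Arjun free: 08:45-09:30, 11:30-13:45, 14:15-16:45.
Alice free: 07:15-10:00, 15:15-16:00 (invert busy blocks within the working day).
Jonas ∩ Zubin: 09:15-10:00, 12:30-13:15, 16:45-17:30.
Jonas ∩ Zubin ∩ Priya: 09:15-10:00, 13:00-13:15.
Jonas ∩ Zubin ∩ Priya ∩ Arjun: 09:15-09:30, 13:00-13:15.
Jonas ∩ Zubin ∩ Priya ∩ Arjun ∩ Alice: 09:15-09:30.
So the common availability across everyone is 09:15-09:30.
That's a single block of 15 minutes.

15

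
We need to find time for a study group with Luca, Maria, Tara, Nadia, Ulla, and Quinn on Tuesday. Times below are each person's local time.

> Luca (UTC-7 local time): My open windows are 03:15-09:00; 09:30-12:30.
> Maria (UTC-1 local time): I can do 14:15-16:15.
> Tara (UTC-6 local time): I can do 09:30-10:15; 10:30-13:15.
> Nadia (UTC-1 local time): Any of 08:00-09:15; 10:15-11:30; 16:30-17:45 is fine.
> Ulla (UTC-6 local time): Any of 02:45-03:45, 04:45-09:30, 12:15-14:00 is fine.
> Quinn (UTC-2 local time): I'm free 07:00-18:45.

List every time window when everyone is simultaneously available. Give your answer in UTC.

Luca in UTC: 10:15-16:00, 16:30-19:30 (add 7h to convert from UTC-7).
Maria in UTC: 15:15-17:15 (add 1h to convert from UTC-1).
Tara in UTC: 15:30-16:15, 16:30-19:15 (add 6h to convert from UTC-6).
Nadia in UTC: 09:00-10:15, 11:15-12:30, 17:30-18:45 (add 1h to convert from UTC-1).
Ulla in UTC: 08:45-09:45, 10:45-15:30, 18:15-20:00 (add 6h to convert from UTC-6).
Quinn in UTC: 09:00-20:45 (add 2h to convert from UTC-2).
Luca ∩ Maria: 15:15-16:00, 16:30-17:15.
Luca ∩ Maria ∩ Tara: 15:30-16:00, 16:30-17:15.
Luca ∩ Maria ∩ Tara ∩ Nadia: ∅.
Luca ∩ Maria ∩ Tara ∩ Nadia ∩ Ulla: ∅.
Luca ∩ Maria ∩ Tara ∩ Nadia ∩ Ulla ∩ Quinn: ∅.
There is no time when everyone is free.

none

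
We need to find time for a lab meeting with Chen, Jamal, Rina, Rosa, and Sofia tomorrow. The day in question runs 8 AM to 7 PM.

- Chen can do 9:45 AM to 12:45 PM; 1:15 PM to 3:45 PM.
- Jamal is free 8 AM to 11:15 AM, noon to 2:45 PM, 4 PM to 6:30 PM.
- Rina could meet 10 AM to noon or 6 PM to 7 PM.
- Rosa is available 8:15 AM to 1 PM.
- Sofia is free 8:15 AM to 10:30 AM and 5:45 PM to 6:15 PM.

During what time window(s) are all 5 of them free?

Chen ∩ Jamal: 09:45-11:15, 12:00-12:45, 13:15-14:45.
Chen ∩ Jamal ∩ Rina: 10:00-11:15.
Chen ∩ Jamal ∩ Rina ∩ Rosa: 10:00-11:15.
Chen ∩ Jamal ∩ Rina ∩ Rosa ∩ Sofia: 10:00-10:30.

10:00-10:30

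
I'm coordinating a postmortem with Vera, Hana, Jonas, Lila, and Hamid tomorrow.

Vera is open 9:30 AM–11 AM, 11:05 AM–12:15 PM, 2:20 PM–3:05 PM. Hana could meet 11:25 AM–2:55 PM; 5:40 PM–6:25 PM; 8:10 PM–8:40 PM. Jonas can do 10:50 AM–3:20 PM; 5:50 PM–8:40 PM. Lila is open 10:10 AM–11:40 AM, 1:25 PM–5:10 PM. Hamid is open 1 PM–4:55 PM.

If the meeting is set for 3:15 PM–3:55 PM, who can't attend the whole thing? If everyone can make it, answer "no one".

Hana, Jonas, Vera

Vera: not fully free for 15:15-15:55. Hana: not fully free for 15:15-15:55. Jonas: not fully free for 15:15-15:55. Lila: free for 15:15-15:55. Hamid: free for 15:15-15:55.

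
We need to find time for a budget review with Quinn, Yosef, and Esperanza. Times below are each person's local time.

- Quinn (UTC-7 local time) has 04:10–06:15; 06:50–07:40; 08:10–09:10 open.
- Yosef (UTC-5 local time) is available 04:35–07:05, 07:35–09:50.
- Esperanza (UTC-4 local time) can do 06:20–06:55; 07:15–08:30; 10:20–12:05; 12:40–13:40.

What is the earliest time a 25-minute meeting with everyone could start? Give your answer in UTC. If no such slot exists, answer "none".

Quinn in UTC: 11:10-13:15, 13:50-14:40, 15:10-16:10 (add 7h to convert from UTC-7).
Yosef in UTC: 09:35-12:05, 12:35-14:50 (add 5h to convert from UTC-5).
Esperanza in UTC: 10:20-10:55, 11:15-12:30, 14:20-16:05, 16:40-17:40 (add 4h to convert from UTC-4).
Quinn ∩ Yosef: 11:10-12:05, 12:35-13:15, 13:50-14:40.
Quinn ∩ Yosef ∩ Esperanza: 11:15-12:05, 14:20-14:40.
The first common window of at least 25 minutes is 11:15-12:05, so the earliest start is 11:15.

11:15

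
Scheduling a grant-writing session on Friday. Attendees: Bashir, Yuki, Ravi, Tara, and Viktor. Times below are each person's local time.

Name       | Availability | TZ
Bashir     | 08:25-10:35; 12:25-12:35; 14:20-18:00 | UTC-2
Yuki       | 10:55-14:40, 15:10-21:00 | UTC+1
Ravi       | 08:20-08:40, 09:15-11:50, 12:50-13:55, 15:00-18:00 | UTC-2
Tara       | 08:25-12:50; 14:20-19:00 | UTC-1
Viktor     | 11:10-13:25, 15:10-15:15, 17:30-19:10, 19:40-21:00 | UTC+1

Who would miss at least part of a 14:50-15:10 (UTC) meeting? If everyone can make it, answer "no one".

Bashir, Tara, Viktor

Bashir in UTC: 10:25-12:35, 14:25-14:35, 16:20-20:00 (add 2h to convert from UTC-2).
Yuki in UTC: 09:55-13:40, 14:10-20:00 (subtract 1h to convert from UTC+1).
Ravi in UTC: 10:20-10:40, 11:15-13:50, 14:50-15:55, 17:00-20:00 (add 2h to convert from UTC-2).
Tara in UTC: 09:25-13:50, 15:20-20:00 (add 1h to convert from UTC-1).
Viktor in UTC: 10:10-12:25, 14:10-14:15, 16:30-18:10, 18:40-20:00 (subtract 1h to convert from UTC+1).
Bashir: not fully free for 14:50-15:10. Yuki: free for 14:50-15:10. Ravi: free for 14:50-15:10. Tara: not fully free for 14:50-15:10. Viktor: not fully free for 14:50-15:10.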